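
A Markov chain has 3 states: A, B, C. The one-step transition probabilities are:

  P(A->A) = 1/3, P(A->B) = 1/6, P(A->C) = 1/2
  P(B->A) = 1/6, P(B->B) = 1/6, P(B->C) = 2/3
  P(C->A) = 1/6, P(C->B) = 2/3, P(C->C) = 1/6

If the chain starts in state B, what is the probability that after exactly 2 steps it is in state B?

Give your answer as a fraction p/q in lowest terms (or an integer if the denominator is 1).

Answer: 1/2

Derivation:
Computing P^2 by repeated multiplication:
P^1 =
  A: [1/3, 1/6, 1/2]
  B: [1/6, 1/6, 2/3]
  C: [1/6, 2/3, 1/6]
P^2 =
  A: [2/9, 5/12, 13/36]
  B: [7/36, 1/2, 11/36]
  C: [7/36, 1/4, 5/9]

(P^2)[B -> B] = 1/2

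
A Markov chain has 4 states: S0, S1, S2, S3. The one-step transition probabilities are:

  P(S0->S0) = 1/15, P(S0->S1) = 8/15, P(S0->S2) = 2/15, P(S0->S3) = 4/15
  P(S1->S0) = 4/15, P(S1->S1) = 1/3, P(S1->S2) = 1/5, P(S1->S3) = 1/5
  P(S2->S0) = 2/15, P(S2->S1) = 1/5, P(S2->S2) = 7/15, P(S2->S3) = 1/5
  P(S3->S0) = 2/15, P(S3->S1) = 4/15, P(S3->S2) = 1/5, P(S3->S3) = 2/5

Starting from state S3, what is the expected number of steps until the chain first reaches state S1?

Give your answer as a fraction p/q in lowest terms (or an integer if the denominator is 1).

Let h_i = expected steps to first reach S1 from state i.
Boundary: h_S1 = 0.
First-step equations for the other states:
  h_S0 = 1 + 1/15*h_S0 + 8/15*h_S1 + 2/15*h_S2 + 4/15*h_S3
  h_S2 = 1 + 2/15*h_S0 + 1/5*h_S1 + 7/15*h_S2 + 1/5*h_S3
  h_S3 = 1 + 2/15*h_S0 + 4/15*h_S1 + 1/5*h_S2 + 2/5*h_S3

Substituting h_S1 = 0 and rearranging gives the linear system (I - Q) h = 1:
  [14/15, -2/15, -4/15] . (h_S0, h_S2, h_S3) = 1
  [-2/15, 8/15, -1/5] . (h_S0, h_S2, h_S3) = 1
  [-2/15, -1/5, 3/5] . (h_S0, h_S2, h_S3) = 1

Solving yields:
  h_S0 = 1965/746
  h_S2 = 1440/373
  h_S3 = 1320/373

Starting state is S3, so the expected hitting time is h_S3 = 1320/373.

Answer: 1320/373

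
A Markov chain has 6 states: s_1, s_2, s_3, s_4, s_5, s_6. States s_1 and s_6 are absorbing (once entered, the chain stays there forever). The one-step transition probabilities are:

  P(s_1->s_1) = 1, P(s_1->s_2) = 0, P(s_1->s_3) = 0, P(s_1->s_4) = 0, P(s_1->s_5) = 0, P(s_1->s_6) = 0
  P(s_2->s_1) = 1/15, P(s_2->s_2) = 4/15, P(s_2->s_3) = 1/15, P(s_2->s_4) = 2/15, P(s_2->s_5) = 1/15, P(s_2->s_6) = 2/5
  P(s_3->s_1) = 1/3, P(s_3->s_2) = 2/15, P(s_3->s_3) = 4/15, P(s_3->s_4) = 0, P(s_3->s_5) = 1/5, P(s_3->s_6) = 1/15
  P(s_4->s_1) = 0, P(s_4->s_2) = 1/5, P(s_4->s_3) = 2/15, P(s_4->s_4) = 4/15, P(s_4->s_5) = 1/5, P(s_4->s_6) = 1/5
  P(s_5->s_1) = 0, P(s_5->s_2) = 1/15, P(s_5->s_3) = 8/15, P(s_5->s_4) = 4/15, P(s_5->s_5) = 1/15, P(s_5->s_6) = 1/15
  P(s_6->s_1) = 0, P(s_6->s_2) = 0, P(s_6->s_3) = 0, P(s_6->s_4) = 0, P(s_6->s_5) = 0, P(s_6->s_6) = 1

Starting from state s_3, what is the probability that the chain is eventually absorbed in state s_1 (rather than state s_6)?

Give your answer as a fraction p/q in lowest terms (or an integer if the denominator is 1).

Let a_i = P(absorbed in s_1 | start in state i).
Boundary conditions: a_s_1 = 1, a_s_6 = 0.
For each transient state i, a_i = sum_j P(i->j) * a_j:
  a_s_2 = 1/15*a_s_1 + 4/15*a_s_2 + 1/15*a_s_3 + 2/15*a_s_4 + 1/15*a_s_5 + 2/5*a_s_6
  a_s_3 = 1/3*a_s_1 + 2/15*a_s_2 + 4/15*a_s_3 + 0*a_s_4 + 1/5*a_s_5 + 1/15*a_s_6
  a_s_4 = 0*a_s_1 + 1/5*a_s_2 + 2/15*a_s_3 + 4/15*a_s_4 + 1/5*a_s_5 + 1/5*a_s_6
  a_s_5 = 0*a_s_1 + 1/15*a_s_2 + 8/15*a_s_3 + 4/15*a_s_4 + 1/15*a_s_5 + 1/15*a_s_6

Substituting a_s_1 = 1 and a_s_6 = 0, rearrange to (I - Q) a = r where r[i] = P(i -> s_1):
  [11/15, -1/15, -2/15, -1/15] . (a_s_2, a_s_3, a_s_4, a_s_5) = 1/15
  [-2/15, 11/15, 0, -1/5] . (a_s_2, a_s_3, a_s_4, a_s_5) = 1/3
  [-1/5, -2/15, 11/15, -1/5] . (a_s_2, a_s_3, a_s_4, a_s_5) = 0
  [-1/15, -8/15, -4/15, 14/15] . (a_s_2, a_s_3, a_s_4, a_s_5) = 0

Solving yields:
  a_s_2 = 1492/6075
  a_s_3 = 3799/6075
  a_s_4 = 1864/6075
  a_s_5 = 562/1215

Starting state is s_3, so the absorption probability is a_s_3 = 3799/6075.

Answer: 3799/6075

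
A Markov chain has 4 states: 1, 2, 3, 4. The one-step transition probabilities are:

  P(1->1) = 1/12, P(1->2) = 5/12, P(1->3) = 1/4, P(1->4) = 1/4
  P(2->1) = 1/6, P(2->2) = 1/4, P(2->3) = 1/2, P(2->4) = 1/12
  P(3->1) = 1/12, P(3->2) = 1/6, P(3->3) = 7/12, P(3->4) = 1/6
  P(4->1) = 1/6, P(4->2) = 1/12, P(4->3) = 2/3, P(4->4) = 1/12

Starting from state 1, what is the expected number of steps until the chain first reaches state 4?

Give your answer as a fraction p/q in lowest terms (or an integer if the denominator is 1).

Let h_i = expected steps to first reach 4 from state i.
Boundary: h_4 = 0.
First-step equations for the other states:
  h_1 = 1 + 1/12*h_1 + 5/12*h_2 + 1/4*h_3 + 1/4*h_4
  h_2 = 1 + 1/6*h_1 + 1/4*h_2 + 1/2*h_3 + 1/12*h_4
  h_3 = 1 + 1/12*h_1 + 1/6*h_2 + 7/12*h_3 + 1/6*h_4

Substituting h_4 = 0 and rearranging gives the linear system (I - Q) h = 1:
  [11/12, -5/12, -1/4] . (h_1, h_2, h_3) = 1
  [-1/6, 3/4, -1/2] . (h_1, h_2, h_3) = 1
  [-1/12, -1/6, 5/12] . (h_1, h_2, h_3) = 1

Solving yields:
  h_1 = 363/61
  h_2 = 420/61
  h_3 = 387/61

Starting state is 1, so the expected hitting time is h_1 = 363/61.

Answer: 363/61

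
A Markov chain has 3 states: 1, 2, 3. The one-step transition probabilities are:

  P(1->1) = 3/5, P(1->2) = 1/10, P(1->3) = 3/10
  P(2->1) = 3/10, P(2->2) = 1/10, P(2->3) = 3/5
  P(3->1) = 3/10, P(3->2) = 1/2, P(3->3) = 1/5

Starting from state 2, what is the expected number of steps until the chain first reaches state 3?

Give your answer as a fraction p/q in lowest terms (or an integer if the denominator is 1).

Answer: 70/33

Derivation:
Let h_i = expected steps to first reach 3 from state i.
Boundary: h_3 = 0.
First-step equations for the other states:
  h_1 = 1 + 3/5*h_1 + 1/10*h_2 + 3/10*h_3
  h_2 = 1 + 3/10*h_1 + 1/10*h_2 + 3/5*h_3

Substituting h_3 = 0 and rearranging gives the linear system (I - Q) h = 1:
  [2/5, -1/10] . (h_1, h_2) = 1
  [-3/10, 9/10] . (h_1, h_2) = 1

Solving yields:
  h_1 = 100/33
  h_2 = 70/33

Starting state is 2, so the expected hitting time is h_2 = 70/33.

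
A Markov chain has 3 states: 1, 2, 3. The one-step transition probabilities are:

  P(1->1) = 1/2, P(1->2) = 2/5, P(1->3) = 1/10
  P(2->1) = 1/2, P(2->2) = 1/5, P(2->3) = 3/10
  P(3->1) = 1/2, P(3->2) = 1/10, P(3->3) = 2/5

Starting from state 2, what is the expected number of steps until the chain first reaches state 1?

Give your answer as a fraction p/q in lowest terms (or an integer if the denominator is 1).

Answer: 2

Derivation:
Let h_i = expected steps to first reach 1 from state i.
Boundary: h_1 = 0.
First-step equations for the other states:
  h_2 = 1 + 1/2*h_1 + 1/5*h_2 + 3/10*h_3
  h_3 = 1 + 1/2*h_1 + 1/10*h_2 + 2/5*h_3

Substituting h_1 = 0 and rearranging gives the linear system (I - Q) h = 1:
  [4/5, -3/10] . (h_2, h_3) = 1
  [-1/10, 3/5] . (h_2, h_3) = 1

Solving yields:
  h_2 = 2
  h_3 = 2

Starting state is 2, so the expected hitting time is h_2 = 2.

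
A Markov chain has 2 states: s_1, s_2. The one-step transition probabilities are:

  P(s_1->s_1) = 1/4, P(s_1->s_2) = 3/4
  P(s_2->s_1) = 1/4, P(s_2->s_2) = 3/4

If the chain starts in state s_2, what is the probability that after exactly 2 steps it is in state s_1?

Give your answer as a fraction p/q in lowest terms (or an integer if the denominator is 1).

Computing P^2 by repeated multiplication:
P^1 =
  s_1: [1/4, 3/4]
  s_2: [1/4, 3/4]
P^2 =
  s_1: [1/4, 3/4]
  s_2: [1/4, 3/4]

(P^2)[s_2 -> s_1] = 1/4

Answer: 1/4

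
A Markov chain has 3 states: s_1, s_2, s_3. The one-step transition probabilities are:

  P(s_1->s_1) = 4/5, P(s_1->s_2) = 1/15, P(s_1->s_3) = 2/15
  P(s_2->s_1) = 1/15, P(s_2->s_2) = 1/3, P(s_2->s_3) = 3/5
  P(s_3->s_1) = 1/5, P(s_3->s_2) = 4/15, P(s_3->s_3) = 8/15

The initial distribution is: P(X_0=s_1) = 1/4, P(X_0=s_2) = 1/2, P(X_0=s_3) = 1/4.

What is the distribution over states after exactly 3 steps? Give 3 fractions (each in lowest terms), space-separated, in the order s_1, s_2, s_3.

Propagating the distribution step by step (d_{t+1} = d_t * P):
d_0 = (s_1=1/4, s_2=1/2, s_3=1/4)
  d_1[s_1] = 1/4*4/5 + 1/2*1/15 + 1/4*1/5 = 17/60
  d_1[s_2] = 1/4*1/15 + 1/2*1/3 + 1/4*4/15 = 1/4
  d_1[s_3] = 1/4*2/15 + 1/2*3/5 + 1/4*8/15 = 7/15
d_1 = (s_1=17/60, s_2=1/4, s_3=7/15)
  d_2[s_1] = 17/60*4/5 + 1/4*1/15 + 7/15*1/5 = 101/300
  d_2[s_2] = 17/60*1/15 + 1/4*1/3 + 7/15*4/15 = 17/75
  d_2[s_3] = 17/60*2/15 + 1/4*3/5 + 7/15*8/15 = 131/300
d_2 = (s_1=101/300, s_2=17/75, s_3=131/300)
  d_3[s_1] = 101/300*4/5 + 17/75*1/15 + 131/300*1/5 = 1673/4500
  d_3[s_2] = 101/300*1/15 + 17/75*1/3 + 131/300*4/15 = 193/900
  d_3[s_3] = 101/300*2/15 + 17/75*3/5 + 131/300*8/15 = 931/2250
d_3 = (s_1=1673/4500, s_2=193/900, s_3=931/2250)

Answer: 1673/4500 193/900 931/2250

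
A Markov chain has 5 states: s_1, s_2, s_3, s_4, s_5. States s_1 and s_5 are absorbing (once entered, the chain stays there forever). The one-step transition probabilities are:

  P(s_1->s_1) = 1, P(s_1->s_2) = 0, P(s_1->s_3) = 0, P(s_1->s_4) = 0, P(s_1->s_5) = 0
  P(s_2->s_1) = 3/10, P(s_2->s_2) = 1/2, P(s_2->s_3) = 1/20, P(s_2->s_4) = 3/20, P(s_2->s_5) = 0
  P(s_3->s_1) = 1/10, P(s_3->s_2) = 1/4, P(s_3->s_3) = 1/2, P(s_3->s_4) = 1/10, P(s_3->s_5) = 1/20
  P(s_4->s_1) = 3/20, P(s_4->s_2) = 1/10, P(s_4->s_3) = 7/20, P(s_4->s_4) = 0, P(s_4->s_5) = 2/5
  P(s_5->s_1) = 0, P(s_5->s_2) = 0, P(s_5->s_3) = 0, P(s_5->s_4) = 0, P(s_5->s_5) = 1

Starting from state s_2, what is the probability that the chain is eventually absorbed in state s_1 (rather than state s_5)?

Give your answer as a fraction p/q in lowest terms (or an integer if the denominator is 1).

Answer: 1294/1591

Derivation:
Let a_i = P(absorbed in s_1 | start in state i).
Boundary conditions: a_s_1 = 1, a_s_5 = 0.
For each transient state i, a_i = sum_j P(i->j) * a_j:
  a_s_2 = 3/10*a_s_1 + 1/2*a_s_2 + 1/20*a_s_3 + 3/20*a_s_4 + 0*a_s_5
  a_s_3 = 1/10*a_s_1 + 1/4*a_s_2 + 1/2*a_s_3 + 1/10*a_s_4 + 1/20*a_s_5
  a_s_4 = 3/20*a_s_1 + 1/10*a_s_2 + 7/20*a_s_3 + 0*a_s_4 + 2/5*a_s_5

Substituting a_s_1 = 1 and a_s_5 = 0, rearrange to (I - Q) a = r where r[i] = P(i -> s_1):
  [1/2, -1/20, -3/20] . (a_s_2, a_s_3, a_s_4) = 3/10
  [-1/4, 1/2, -1/10] . (a_s_2, a_s_3, a_s_4) = 1/10
  [-1/10, -7/20, 1] . (a_s_2, a_s_3, a_s_4) = 3/20

Solving yields:
  a_s_2 = 1294/1591
  a_s_3 = 1117/1591
  a_s_4 = 759/1591

Starting state is s_2, so the absorption probability is a_s_2 = 1294/1591.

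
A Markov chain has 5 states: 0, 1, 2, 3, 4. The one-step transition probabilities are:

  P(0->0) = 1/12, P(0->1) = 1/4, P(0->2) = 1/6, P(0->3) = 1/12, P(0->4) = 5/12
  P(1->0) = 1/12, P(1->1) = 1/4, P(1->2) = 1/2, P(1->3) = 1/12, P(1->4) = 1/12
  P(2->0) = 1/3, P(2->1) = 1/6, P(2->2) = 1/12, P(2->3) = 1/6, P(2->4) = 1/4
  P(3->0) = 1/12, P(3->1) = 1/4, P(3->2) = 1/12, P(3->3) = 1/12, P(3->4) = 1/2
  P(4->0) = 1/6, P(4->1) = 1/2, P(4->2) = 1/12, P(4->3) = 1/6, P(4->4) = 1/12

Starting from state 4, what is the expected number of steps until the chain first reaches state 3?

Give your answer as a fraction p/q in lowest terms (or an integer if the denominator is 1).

Let h_i = expected steps to first reach 3 from state i.
Boundary: h_3 = 0.
First-step equations for the other states:
  h_0 = 1 + 1/12*h_0 + 1/4*h_1 + 1/6*h_2 + 1/12*h_3 + 5/12*h_4
  h_1 = 1 + 1/12*h_0 + 1/4*h_1 + 1/2*h_2 + 1/12*h_3 + 1/12*h_4
  h_2 = 1 + 1/3*h_0 + 1/6*h_1 + 1/12*h_2 + 1/6*h_3 + 1/4*h_4
  h_4 = 1 + 1/6*h_0 + 1/2*h_1 + 1/12*h_2 + 1/6*h_3 + 1/12*h_4

Substituting h_3 = 0 and rearranging gives the linear system (I - Q) h = 1:
  [11/12, -1/4, -1/6, -5/12] . (h_0, h_1, h_2, h_4) = 1
  [-1/12, 3/4, -1/2, -1/12] . (h_0, h_1, h_2, h_4) = 1
  [-1/3, -1/6, 11/12, -1/4] . (h_0, h_1, h_2, h_4) = 1
  [-1/6, -1/2, -1/12, 11/12] . (h_0, h_1, h_2, h_4) = 1

Solving yields:
  h_0 = 1360/163
  h_1 = 1356/163
  h_2 = 1268/163
  h_4 = 1280/163

Starting state is 4, so the expected hitting time is h_4 = 1280/163.

Answer: 1280/163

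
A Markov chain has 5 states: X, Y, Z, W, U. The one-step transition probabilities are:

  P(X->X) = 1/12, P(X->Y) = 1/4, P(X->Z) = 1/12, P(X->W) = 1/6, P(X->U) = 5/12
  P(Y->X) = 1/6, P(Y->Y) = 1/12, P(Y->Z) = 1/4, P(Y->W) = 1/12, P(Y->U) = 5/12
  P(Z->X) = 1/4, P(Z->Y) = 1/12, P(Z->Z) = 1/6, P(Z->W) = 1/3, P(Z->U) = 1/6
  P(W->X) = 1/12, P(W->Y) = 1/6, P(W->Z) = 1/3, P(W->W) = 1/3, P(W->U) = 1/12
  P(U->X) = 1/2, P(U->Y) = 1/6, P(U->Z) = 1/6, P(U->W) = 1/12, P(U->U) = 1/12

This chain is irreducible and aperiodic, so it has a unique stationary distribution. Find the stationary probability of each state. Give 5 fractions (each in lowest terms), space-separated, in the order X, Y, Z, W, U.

Answer: 349/1566 733/4698 457/2349 943/4698 1061/4698

Derivation:
The stationary distribution satisfies pi = pi * P, i.e.:
  pi_X = 1/12*pi_X + 1/6*pi_Y + 1/4*pi_Z + 1/12*pi_W + 1/2*pi_U
  pi_Y = 1/4*pi_X + 1/12*pi_Y + 1/12*pi_Z + 1/6*pi_W + 1/6*pi_U
  pi_Z = 1/12*pi_X + 1/4*pi_Y + 1/6*pi_Z + 1/3*pi_W + 1/6*pi_U
  pi_W = 1/6*pi_X + 1/12*pi_Y + 1/3*pi_Z + 1/3*pi_W + 1/12*pi_U
  pi_U = 5/12*pi_X + 5/12*pi_Y + 1/6*pi_Z + 1/12*pi_W + 1/12*pi_U
with normalization: pi_X + pi_Y + pi_Z + pi_W + pi_U = 1.

Using the first 4 balance equations plus normalization, the linear system A*pi = b is:
  [-11/12, 1/6, 1/4, 1/12, 1/2] . pi = 0
  [1/4, -11/12, 1/12, 1/6, 1/6] . pi = 0
  [1/12, 1/4, -5/6, 1/3, 1/6] . pi = 0
  [1/6, 1/12, 1/3, -2/3, 1/12] . pi = 0
  [1, 1, 1, 1, 1] . pi = 1

Solving yields:
  pi_X = 349/1566
  pi_Y = 733/4698
  pi_Z = 457/2349
  pi_W = 943/4698
  pi_U = 1061/4698

Verification (pi * P):
  349/1566*1/12 + 733/4698*1/6 + 457/2349*1/4 + 943/4698*1/12 + 1061/4698*1/2 = 349/1566 = pi_X  (ok)
  349/1566*1/4 + 733/4698*1/12 + 457/2349*1/12 + 943/4698*1/6 + 1061/4698*1/6 = 733/4698 = pi_Y  (ok)
  349/1566*1/12 + 733/4698*1/4 + 457/2349*1/6 + 943/4698*1/3 + 1061/4698*1/6 = 457/2349 = pi_Z  (ok)
  349/1566*1/6 + 733/4698*1/12 + 457/2349*1/3 + 943/4698*1/3 + 1061/4698*1/12 = 943/4698 = pi_W  (ok)
  349/1566*5/12 + 733/4698*5/12 + 457/2349*1/6 + 943/4698*1/12 + 1061/4698*1/12 = 1061/4698 = pi_U  (ok)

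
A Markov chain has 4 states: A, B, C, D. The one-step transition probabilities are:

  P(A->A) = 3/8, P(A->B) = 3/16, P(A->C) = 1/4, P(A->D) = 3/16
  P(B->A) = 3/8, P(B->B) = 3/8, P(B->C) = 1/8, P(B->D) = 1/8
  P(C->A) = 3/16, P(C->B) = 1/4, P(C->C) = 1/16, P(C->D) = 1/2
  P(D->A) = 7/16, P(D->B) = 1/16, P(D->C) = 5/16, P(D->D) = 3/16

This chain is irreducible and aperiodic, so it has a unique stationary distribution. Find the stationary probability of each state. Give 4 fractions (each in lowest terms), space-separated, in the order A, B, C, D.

The stationary distribution satisfies pi = pi * P, i.e.:
  pi_A = 3/8*pi_A + 3/8*pi_B + 3/16*pi_C + 7/16*pi_D
  pi_B = 3/16*pi_A + 3/8*pi_B + 1/4*pi_C + 1/16*pi_D
  pi_C = 1/4*pi_A + 1/8*pi_B + 1/16*pi_C + 5/16*pi_D
  pi_D = 3/16*pi_A + 1/8*pi_B + 1/2*pi_C + 3/16*pi_D
with normalization: pi_A + pi_B + pi_C + pi_D = 1.

Using the first 3 balance equations plus normalization, the linear system A*pi = b is:
  [-5/8, 3/8, 3/16, 7/16] . pi = 0
  [3/16, -5/8, 1/4, 1/16] . pi = 0
  [1/4, 1/8, -15/16, 5/16] . pi = 0
  [1, 1, 1, 1] . pi = 1

Solving yields:
  pi_A = 680/1931
  pi_B = 405/1931
  pi_C = 388/1931
  pi_D = 458/1931

Verification (pi * P):
  680/1931*3/8 + 405/1931*3/8 + 388/1931*3/16 + 458/1931*7/16 = 680/1931 = pi_A  (ok)
  680/1931*3/16 + 405/1931*3/8 + 388/1931*1/4 + 458/1931*1/16 = 405/1931 = pi_B  (ok)
  680/1931*1/4 + 405/1931*1/8 + 388/1931*1/16 + 458/1931*5/16 = 388/1931 = pi_C  (ok)
  680/1931*3/16 + 405/1931*1/8 + 388/1931*1/2 + 458/1931*3/16 = 458/1931 = pi_D  (ok)

Answer: 680/1931 405/1931 388/1931 458/1931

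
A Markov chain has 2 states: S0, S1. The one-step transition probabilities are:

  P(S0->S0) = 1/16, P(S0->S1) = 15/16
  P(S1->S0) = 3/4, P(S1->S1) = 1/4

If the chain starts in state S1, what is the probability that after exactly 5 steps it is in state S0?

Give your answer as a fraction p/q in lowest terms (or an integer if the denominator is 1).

Computing P^5 by repeated multiplication:
P^1 =
  S0: [1/16, 15/16]
  S1: [3/4, 1/4]
P^2 =
  S0: [181/256, 75/256]
  S1: [15/64, 49/64]
P^3 =
  S0: [1081/4096, 3015/4096]
  S1: [603/1024, 421/1024]
P^4 =
  S0: [37261/65536, 28275/65536]
  S1: [5655/16384, 10729/16384]
P^5 =
  S0: [376561/1048576, 672015/1048576]
  S1: [134403/262144, 127741/262144]

(P^5)[S1 -> S0] = 134403/262144

Answer: 134403/262144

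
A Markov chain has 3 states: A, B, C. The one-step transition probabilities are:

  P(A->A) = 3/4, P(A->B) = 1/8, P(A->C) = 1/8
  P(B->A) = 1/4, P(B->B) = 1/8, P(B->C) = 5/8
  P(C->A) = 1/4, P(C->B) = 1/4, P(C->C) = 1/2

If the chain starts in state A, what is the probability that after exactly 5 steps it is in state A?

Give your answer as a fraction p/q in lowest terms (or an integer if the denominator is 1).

Computing P^5 by repeated multiplication:
P^1 =
  A: [3/4, 1/8, 1/8]
  B: [1/4, 1/8, 5/8]
  C: [1/4, 1/4, 1/2]
P^2 =
  A: [5/8, 9/64, 15/64]
  B: [3/8, 13/64, 27/64]
  C: [3/8, 3/16, 7/16]
P^3 =
  A: [9/16, 79/512, 145/512]
  B: [7/16, 91/512, 197/512]
  C: [7/16, 23/128, 49/128]
P^4 =
  A: [17/32, 657/4096, 1263/4096]
  B: [15/32, 709/4096, 1467/4096]
  C: [15/32, 177/1024, 367/1024]
P^5 =
  A: [33/64, 5359/32768, 10513/32768]
  B: [31/64, 5563/32768, 11333/32768]
  C: [31/64, 1391/8192, 2833/8192]

(P^5)[A -> A] = 33/64

Answer: 33/64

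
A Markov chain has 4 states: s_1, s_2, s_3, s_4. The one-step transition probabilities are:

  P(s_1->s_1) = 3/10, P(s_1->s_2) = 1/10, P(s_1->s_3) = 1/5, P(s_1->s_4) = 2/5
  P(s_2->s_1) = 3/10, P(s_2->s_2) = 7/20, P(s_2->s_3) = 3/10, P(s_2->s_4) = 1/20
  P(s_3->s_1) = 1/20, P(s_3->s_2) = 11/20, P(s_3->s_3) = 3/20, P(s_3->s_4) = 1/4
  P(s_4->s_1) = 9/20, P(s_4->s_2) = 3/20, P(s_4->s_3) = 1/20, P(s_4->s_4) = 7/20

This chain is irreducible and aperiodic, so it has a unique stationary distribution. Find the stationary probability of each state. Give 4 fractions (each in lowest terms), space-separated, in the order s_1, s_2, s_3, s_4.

The stationary distribution satisfies pi = pi * P, i.e.:
  pi_s_1 = 3/10*pi_s_1 + 3/10*pi_s_2 + 1/20*pi_s_3 + 9/20*pi_s_4
  pi_s_2 = 1/10*pi_s_1 + 7/20*pi_s_2 + 11/20*pi_s_3 + 3/20*pi_s_4
  pi_s_3 = 1/5*pi_s_1 + 3/10*pi_s_2 + 3/20*pi_s_3 + 1/20*pi_s_4
  pi_s_4 = 2/5*pi_s_1 + 1/20*pi_s_2 + 1/4*pi_s_3 + 7/20*pi_s_4
with normalization: pi_s_1 + pi_s_2 + pi_s_3 + pi_s_4 = 1.

Using the first 3 balance equations plus normalization, the linear system A*pi = b is:
  [-7/10, 3/10, 1/20, 9/20] . pi = 0
  [1/10, -13/20, 11/20, 3/20] . pi = 0
  [1/5, 3/10, -17/20, 1/20] . pi = 0
  [1, 1, 1, 1] . pi = 1

Solving yields:
  pi_s_1 = 899/3033
  pi_s_2 = 260/1011
  pi_s_3 = 535/3033
  pi_s_4 = 91/337

Verification (pi * P):
  899/3033*3/10 + 260/1011*3/10 + 535/3033*1/20 + 91/337*9/20 = 899/3033 = pi_s_1  (ok)
  899/3033*1/10 + 260/1011*7/20 + 535/3033*11/20 + 91/337*3/20 = 260/1011 = pi_s_2  (ok)
  899/3033*1/5 + 260/1011*3/10 + 535/3033*3/20 + 91/337*1/20 = 535/3033 = pi_s_3  (ok)
  899/3033*2/5 + 260/1011*1/20 + 535/3033*1/4 + 91/337*7/20 = 91/337 = pi_s_4  (ok)

Answer: 899/3033 260/1011 535/3033 91/337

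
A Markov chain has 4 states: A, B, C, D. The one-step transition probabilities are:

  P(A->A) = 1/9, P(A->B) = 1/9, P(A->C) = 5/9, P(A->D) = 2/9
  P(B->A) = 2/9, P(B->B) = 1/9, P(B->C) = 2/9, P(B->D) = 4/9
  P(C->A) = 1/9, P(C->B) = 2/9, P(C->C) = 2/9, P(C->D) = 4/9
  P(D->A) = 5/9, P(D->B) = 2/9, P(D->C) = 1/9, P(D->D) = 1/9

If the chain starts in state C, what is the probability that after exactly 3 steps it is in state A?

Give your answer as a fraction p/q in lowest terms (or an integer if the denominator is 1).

Answer: 184/729

Derivation:
Computing P^3 by repeated multiplication:
P^1 =
  A: [1/9, 1/9, 5/9, 2/9]
  B: [2/9, 1/9, 2/9, 4/9]
  C: [1/9, 2/9, 2/9, 4/9]
  D: [5/9, 2/9, 1/9, 1/9]
P^2 =
  A: [2/9, 16/81, 19/81, 28/81]
  B: [26/81, 5/27, 20/81, 20/81]
  C: [1/3, 5/27, 17/81, 22/81]
  D: [5/27, 11/81, 32/81, 23/81]
P^3 =
  A: [209/729, 128/729, 188/729, 68/243]
  B: [176/729, 121/729, 220/729, 212/729]
  C: [184/729, 40/243, 221/729, 68/243]
  D: [184/729, 136/729, 184/729, 25/81]

(P^3)[C -> A] = 184/729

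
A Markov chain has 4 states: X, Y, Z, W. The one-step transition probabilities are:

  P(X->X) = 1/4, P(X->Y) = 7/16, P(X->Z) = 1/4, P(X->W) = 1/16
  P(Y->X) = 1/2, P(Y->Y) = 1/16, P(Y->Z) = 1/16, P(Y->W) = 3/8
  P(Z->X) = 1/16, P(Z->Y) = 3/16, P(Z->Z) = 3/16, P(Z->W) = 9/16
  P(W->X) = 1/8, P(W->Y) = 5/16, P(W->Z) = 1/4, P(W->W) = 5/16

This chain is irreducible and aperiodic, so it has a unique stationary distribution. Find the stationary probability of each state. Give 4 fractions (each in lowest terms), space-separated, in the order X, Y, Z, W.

The stationary distribution satisfies pi = pi * P, i.e.:
  pi_X = 1/4*pi_X + 1/2*pi_Y + 1/16*pi_Z + 1/8*pi_W
  pi_Y = 7/16*pi_X + 1/16*pi_Y + 3/16*pi_Z + 5/16*pi_W
  pi_Z = 1/4*pi_X + 1/16*pi_Y + 3/16*pi_Z + 1/4*pi_W
  pi_W = 1/16*pi_X + 3/8*pi_Y + 9/16*pi_Z + 5/16*pi_W
with normalization: pi_X + pi_Y + pi_Z + pi_W = 1.

Using the first 3 balance equations plus normalization, the linear system A*pi = b is:
  [-3/4, 1/2, 1/16, 1/8] . pi = 0
  [7/16, -15/16, 3/16, 5/16] . pi = 0
  [1/4, 1/16, -13/16, 1/4] . pi = 0
  [1, 1, 1, 1] . pi = 1

Solving yields:
  pi_X = 1065/4466
  pi_Y = 569/2233
  pi_Z = 425/2233
  pi_W = 1413/4466

Verification (pi * P):
  1065/4466*1/4 + 569/2233*1/2 + 425/2233*1/16 + 1413/4466*1/8 = 1065/4466 = pi_X  (ok)
  1065/4466*7/16 + 569/2233*1/16 + 425/2233*3/16 + 1413/4466*5/16 = 569/2233 = pi_Y  (ok)
  1065/4466*1/4 + 569/2233*1/16 + 425/2233*3/16 + 1413/4466*1/4 = 425/2233 = pi_Z  (ok)
  1065/4466*1/16 + 569/2233*3/8 + 425/2233*9/16 + 1413/4466*5/16 = 1413/4466 = pi_W  (ok)

Answer: 1065/4466 569/2233 425/2233 1413/4466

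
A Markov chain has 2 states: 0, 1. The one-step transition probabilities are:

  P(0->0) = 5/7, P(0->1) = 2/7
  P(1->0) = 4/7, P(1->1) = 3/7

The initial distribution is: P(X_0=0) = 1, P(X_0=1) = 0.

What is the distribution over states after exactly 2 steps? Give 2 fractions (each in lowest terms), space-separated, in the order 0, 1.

Propagating the distribution step by step (d_{t+1} = d_t * P):
d_0 = (0=1, 1=0)
  d_1[0] = 1*5/7 + 0*4/7 = 5/7
  d_1[1] = 1*2/7 + 0*3/7 = 2/7
d_1 = (0=5/7, 1=2/7)
  d_2[0] = 5/7*5/7 + 2/7*4/7 = 33/49
  d_2[1] = 5/7*2/7 + 2/7*3/7 = 16/49
d_2 = (0=33/49, 1=16/49)

Answer: 33/49 16/49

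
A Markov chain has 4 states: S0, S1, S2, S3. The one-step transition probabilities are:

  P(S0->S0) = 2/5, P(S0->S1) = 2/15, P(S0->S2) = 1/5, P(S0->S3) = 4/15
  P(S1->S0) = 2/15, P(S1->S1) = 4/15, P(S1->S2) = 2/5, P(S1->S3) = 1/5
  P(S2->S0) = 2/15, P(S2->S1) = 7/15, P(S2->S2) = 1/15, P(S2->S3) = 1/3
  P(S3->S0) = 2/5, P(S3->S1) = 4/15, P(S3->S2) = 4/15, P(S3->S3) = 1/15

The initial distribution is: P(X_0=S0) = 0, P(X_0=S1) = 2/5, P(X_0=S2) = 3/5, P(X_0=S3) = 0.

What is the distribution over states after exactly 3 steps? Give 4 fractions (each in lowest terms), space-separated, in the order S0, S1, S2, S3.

Propagating the distribution step by step (d_{t+1} = d_t * P):
d_0 = (S0=0, S1=2/5, S2=3/5, S3=0)
  d_1[S0] = 0*2/5 + 2/5*2/15 + 3/5*2/15 + 0*2/5 = 2/15
  d_1[S1] = 0*2/15 + 2/5*4/15 + 3/5*7/15 + 0*4/15 = 29/75
  d_1[S2] = 0*1/5 + 2/5*2/5 + 3/5*1/15 + 0*4/15 = 1/5
  d_1[S3] = 0*4/15 + 2/5*1/5 + 3/5*1/3 + 0*1/15 = 7/25
d_1 = (S0=2/15, S1=29/75, S2=1/5, S3=7/25)
  d_2[S0] = 2/15*2/5 + 29/75*2/15 + 1/5*2/15 + 7/25*2/5 = 274/1125
  d_2[S1] = 2/15*2/15 + 29/75*4/15 + 1/5*7/15 + 7/25*4/15 = 13/45
  d_2[S2] = 2/15*1/5 + 29/75*2/5 + 1/5*1/15 + 7/25*4/15 = 101/375
  d_2[S3] = 2/15*4/15 + 29/75*1/5 + 1/5*1/3 + 7/25*1/15 = 223/1125
d_2 = (S0=274/1125, S1=13/45, S2=101/375, S3=223/1125)
  d_3[S0] = 274/1125*2/5 + 13/45*2/15 + 101/375*2/15 + 223/1125*2/5 = 4238/16875
  d_3[S1] = 274/1125*2/15 + 13/45*4/15 + 101/375*7/15 + 223/1125*4/15 = 4861/16875
  d_3[S2] = 274/1125*1/5 + 13/45*2/5 + 101/375*1/15 + 223/1125*4/15 = 3967/16875
  d_3[S3] = 274/1125*4/15 + 13/45*1/5 + 101/375*1/3 + 223/1125*1/15 = 3809/16875
d_3 = (S0=4238/16875, S1=4861/16875, S2=3967/16875, S3=3809/16875)

Answer: 4238/16875 4861/16875 3967/16875 3809/16875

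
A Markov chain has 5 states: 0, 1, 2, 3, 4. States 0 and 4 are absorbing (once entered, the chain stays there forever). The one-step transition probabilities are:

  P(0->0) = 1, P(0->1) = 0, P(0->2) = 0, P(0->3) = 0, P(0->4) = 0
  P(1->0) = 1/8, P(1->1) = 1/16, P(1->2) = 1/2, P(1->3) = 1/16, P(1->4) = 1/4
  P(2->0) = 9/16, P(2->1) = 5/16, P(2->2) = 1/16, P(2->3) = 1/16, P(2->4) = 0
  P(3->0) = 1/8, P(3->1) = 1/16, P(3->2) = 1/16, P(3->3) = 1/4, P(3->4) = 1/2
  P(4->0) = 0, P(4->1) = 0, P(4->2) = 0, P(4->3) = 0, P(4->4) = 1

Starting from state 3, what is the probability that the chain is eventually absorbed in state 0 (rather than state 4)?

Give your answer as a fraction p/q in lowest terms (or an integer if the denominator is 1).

Answer: 617/2177

Derivation:
Let a_i = P(absorbed in 0 | start in state i).
Boundary conditions: a_0 = 1, a_4 = 0.
For each transient state i, a_i = sum_j P(i->j) * a_j:
  a_1 = 1/8*a_0 + 1/16*a_1 + 1/2*a_2 + 1/16*a_3 + 1/4*a_4
  a_2 = 9/16*a_0 + 5/16*a_1 + 1/16*a_2 + 1/16*a_3 + 0*a_4
  a_3 = 1/8*a_0 + 1/16*a_1 + 1/16*a_2 + 1/4*a_3 + 1/2*a_4

Substituting a_0 = 1 and a_4 = 0, rearrange to (I - Q) a = r where r[i] = P(i -> 0):
  [15/16, -1/2, -1/16] . (a_1, a_2, a_3) = 1/8
  [-5/16, 15/16, -1/16] . (a_1, a_2, a_3) = 9/16
  [-1/16, -1/16, 3/4] . (a_1, a_2, a_3) = 1/8

Solving yields:
  a_1 = 1277/2177
  a_2 = 1773/2177
  a_3 = 617/2177

Starting state is 3, so the absorption probability is a_3 = 617/2177.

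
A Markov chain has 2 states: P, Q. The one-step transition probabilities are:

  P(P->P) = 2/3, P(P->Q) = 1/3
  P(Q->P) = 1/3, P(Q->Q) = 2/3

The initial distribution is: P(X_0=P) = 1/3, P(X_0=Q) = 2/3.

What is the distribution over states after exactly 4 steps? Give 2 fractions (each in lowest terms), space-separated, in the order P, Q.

Answer: 121/243 122/243

Derivation:
Propagating the distribution step by step (d_{t+1} = d_t * P):
d_0 = (P=1/3, Q=2/3)
  d_1[P] = 1/3*2/3 + 2/3*1/3 = 4/9
  d_1[Q] = 1/3*1/3 + 2/3*2/3 = 5/9
d_1 = (P=4/9, Q=5/9)
  d_2[P] = 4/9*2/3 + 5/9*1/3 = 13/27
  d_2[Q] = 4/9*1/3 + 5/9*2/3 = 14/27
d_2 = (P=13/27, Q=14/27)
  d_3[P] = 13/27*2/3 + 14/27*1/3 = 40/81
  d_3[Q] = 13/27*1/3 + 14/27*2/3 = 41/81
d_3 = (P=40/81, Q=41/81)
  d_4[P] = 40/81*2/3 + 41/81*1/3 = 121/243
  d_4[Q] = 40/81*1/3 + 41/81*2/3 = 122/243
d_4 = (P=121/243, Q=122/243)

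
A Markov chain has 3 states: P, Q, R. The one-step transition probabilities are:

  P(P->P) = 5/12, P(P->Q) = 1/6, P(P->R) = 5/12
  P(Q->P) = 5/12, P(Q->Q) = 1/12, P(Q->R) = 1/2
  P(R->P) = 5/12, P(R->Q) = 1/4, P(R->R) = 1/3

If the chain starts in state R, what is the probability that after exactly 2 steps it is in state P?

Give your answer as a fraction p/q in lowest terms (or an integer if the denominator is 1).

Computing P^2 by repeated multiplication:
P^1 =
  P: [5/12, 1/6, 5/12]
  Q: [5/12, 1/12, 1/2]
  R: [5/12, 1/4, 1/3]
P^2 =
  P: [5/12, 3/16, 19/48]
  Q: [5/12, 29/144, 55/144]
  R: [5/12, 25/144, 59/144]

(P^2)[R -> P] = 5/12

Answer: 5/12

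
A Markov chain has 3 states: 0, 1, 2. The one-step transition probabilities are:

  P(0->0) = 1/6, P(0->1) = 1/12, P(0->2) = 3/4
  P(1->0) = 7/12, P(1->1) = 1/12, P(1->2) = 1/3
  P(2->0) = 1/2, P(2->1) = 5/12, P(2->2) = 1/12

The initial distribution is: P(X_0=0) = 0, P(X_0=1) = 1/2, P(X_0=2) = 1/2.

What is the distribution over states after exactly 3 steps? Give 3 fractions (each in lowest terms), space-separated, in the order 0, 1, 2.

Answer: 115/288 109/432 301/864

Derivation:
Propagating the distribution step by step (d_{t+1} = d_t * P):
d_0 = (0=0, 1=1/2, 2=1/2)
  d_1[0] = 0*1/6 + 1/2*7/12 + 1/2*1/2 = 13/24
  d_1[1] = 0*1/12 + 1/2*1/12 + 1/2*5/12 = 1/4
  d_1[2] = 0*3/4 + 1/2*1/3 + 1/2*1/12 = 5/24
d_1 = (0=13/24, 1=1/4, 2=5/24)
  d_2[0] = 13/24*1/6 + 1/4*7/12 + 5/24*1/2 = 49/144
  d_2[1] = 13/24*1/12 + 1/4*1/12 + 5/24*5/12 = 11/72
  d_2[2] = 13/24*3/4 + 1/4*1/3 + 5/24*1/12 = 73/144
d_2 = (0=49/144, 1=11/72, 2=73/144)
  d_3[0] = 49/144*1/6 + 11/72*7/12 + 73/144*1/2 = 115/288
  d_3[1] = 49/144*1/12 + 11/72*1/12 + 73/144*5/12 = 109/432
  d_3[2] = 49/144*3/4 + 11/72*1/3 + 73/144*1/12 = 301/864
d_3 = (0=115/288, 1=109/432, 2=301/864)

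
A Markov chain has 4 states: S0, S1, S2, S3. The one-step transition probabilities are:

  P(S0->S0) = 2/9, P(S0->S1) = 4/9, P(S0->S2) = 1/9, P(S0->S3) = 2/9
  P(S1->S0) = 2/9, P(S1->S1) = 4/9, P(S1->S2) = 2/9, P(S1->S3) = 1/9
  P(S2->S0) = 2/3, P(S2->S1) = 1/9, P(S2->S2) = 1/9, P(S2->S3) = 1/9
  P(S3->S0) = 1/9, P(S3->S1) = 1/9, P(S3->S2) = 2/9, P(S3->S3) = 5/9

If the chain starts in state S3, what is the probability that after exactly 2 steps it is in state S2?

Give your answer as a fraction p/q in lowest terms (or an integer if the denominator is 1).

Answer: 5/27

Derivation:
Computing P^2 by repeated multiplication:
P^1 =
  S0: [2/9, 4/9, 1/9, 2/9]
  S1: [2/9, 4/9, 2/9, 1/9]
  S2: [2/3, 1/9, 1/9, 1/9]
  S3: [1/9, 1/9, 2/9, 5/9]
P^2 =
  S0: [20/81, 1/3, 5/27, 19/81]
  S1: [25/81, 1/3, 14/81, 5/27]
  S2: [7/27, 10/27, 11/81, 19/81]
  S3: [7/27, 5/27, 5/27, 10/27]

(P^2)[S3 -> S2] = 5/27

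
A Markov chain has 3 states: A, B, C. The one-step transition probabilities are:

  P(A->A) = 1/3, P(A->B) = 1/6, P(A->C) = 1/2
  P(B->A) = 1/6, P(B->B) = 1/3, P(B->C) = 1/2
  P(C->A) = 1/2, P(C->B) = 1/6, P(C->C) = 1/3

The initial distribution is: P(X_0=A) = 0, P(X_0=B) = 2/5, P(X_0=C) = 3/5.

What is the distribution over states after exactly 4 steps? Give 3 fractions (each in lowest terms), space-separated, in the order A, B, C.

Propagating the distribution step by step (d_{t+1} = d_t * P):
d_0 = (A=0, B=2/5, C=3/5)
  d_1[A] = 0*1/3 + 2/5*1/6 + 3/5*1/2 = 11/30
  d_1[B] = 0*1/6 + 2/5*1/3 + 3/5*1/6 = 7/30
  d_1[C] = 0*1/2 + 2/5*1/2 + 3/5*1/3 = 2/5
d_1 = (A=11/30, B=7/30, C=2/5)
  d_2[A] = 11/30*1/3 + 7/30*1/6 + 2/5*1/2 = 13/36
  d_2[B] = 11/30*1/6 + 7/30*1/3 + 2/5*1/6 = 37/180
  d_2[C] = 11/30*1/2 + 7/30*1/2 + 2/5*1/3 = 13/30
d_2 = (A=13/36, B=37/180, C=13/30)
  d_3[A] = 13/36*1/3 + 37/180*1/6 + 13/30*1/2 = 401/1080
  d_3[B] = 13/36*1/6 + 37/180*1/3 + 13/30*1/6 = 217/1080
  d_3[C] = 13/36*1/2 + 37/180*1/2 + 13/30*1/3 = 77/180
d_3 = (A=401/1080, B=217/1080, C=77/180)
  d_4[A] = 401/1080*1/3 + 217/1080*1/6 + 77/180*1/2 = 481/1296
  d_4[B] = 401/1080*1/6 + 217/1080*1/3 + 77/180*1/6 = 1297/6480
  d_4[C] = 401/1080*1/2 + 217/1080*1/2 + 77/180*1/3 = 463/1080
d_4 = (A=481/1296, B=1297/6480, C=463/1080)

Answer: 481/1296 1297/6480 463/1080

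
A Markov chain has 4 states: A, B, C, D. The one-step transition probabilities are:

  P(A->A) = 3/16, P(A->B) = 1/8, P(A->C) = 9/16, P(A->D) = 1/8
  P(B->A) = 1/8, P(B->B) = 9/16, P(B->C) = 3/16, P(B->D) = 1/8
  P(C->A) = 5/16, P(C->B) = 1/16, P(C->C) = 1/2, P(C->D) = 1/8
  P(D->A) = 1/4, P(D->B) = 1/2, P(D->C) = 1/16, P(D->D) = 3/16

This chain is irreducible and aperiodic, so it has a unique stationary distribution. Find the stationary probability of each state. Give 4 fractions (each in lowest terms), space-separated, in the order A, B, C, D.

The stationary distribution satisfies pi = pi * P, i.e.:
  pi_A = 3/16*pi_A + 1/8*pi_B + 5/16*pi_C + 1/4*pi_D
  pi_B = 1/8*pi_A + 9/16*pi_B + 1/16*pi_C + 1/2*pi_D
  pi_C = 9/16*pi_A + 3/16*pi_B + 1/2*pi_C + 1/16*pi_D
  pi_D = 1/8*pi_A + 1/8*pi_B + 1/8*pi_C + 3/16*pi_D
with normalization: pi_A + pi_B + pi_C + pi_D = 1.

Using the first 3 balance equations plus normalization, the linear system A*pi = b is:
  [-13/16, 1/8, 5/16, 1/4] . pi = 0
  [1/8, -7/16, 1/16, 1/2] . pi = 0
  [9/16, 3/16, -1/2, 1/16] . pi = 0
  [1, 1, 1, 1] . pi = 1

Solving yields:
  pi_A = 71/315
  pi_B = 17/63
  pi_C = 13/35
  pi_D = 2/15

Verification (pi * P):
  71/315*3/16 + 17/63*1/8 + 13/35*5/16 + 2/15*1/4 = 71/315 = pi_A  (ok)
  71/315*1/8 + 17/63*9/16 + 13/35*1/16 + 2/15*1/2 = 17/63 = pi_B  (ok)
  71/315*9/16 + 17/63*3/16 + 13/35*1/2 + 2/15*1/16 = 13/35 = pi_C  (ok)
  71/315*1/8 + 17/63*1/8 + 13/35*1/8 + 2/15*3/16 = 2/15 = pi_D  (ok)

Answer: 71/315 17/63 13/35 2/15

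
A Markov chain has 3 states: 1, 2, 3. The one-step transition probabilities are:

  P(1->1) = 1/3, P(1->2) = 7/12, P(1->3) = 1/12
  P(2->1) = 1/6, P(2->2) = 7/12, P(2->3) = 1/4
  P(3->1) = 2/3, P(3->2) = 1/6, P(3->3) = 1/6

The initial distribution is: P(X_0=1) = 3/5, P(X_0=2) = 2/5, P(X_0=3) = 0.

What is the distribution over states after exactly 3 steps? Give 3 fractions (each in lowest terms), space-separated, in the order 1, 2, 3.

Propagating the distribution step by step (d_{t+1} = d_t * P):
d_0 = (1=3/5, 2=2/5, 3=0)
  d_1[1] = 3/5*1/3 + 2/5*1/6 + 0*2/3 = 4/15
  d_1[2] = 3/5*7/12 + 2/5*7/12 + 0*1/6 = 7/12
  d_1[3] = 3/5*1/12 + 2/5*1/4 + 0*1/6 = 3/20
d_1 = (1=4/15, 2=7/12, 3=3/20)
  d_2[1] = 4/15*1/3 + 7/12*1/6 + 3/20*2/3 = 103/360
  d_2[2] = 4/15*7/12 + 7/12*7/12 + 3/20*1/6 = 25/48
  d_2[3] = 4/15*1/12 + 7/12*1/4 + 3/20*1/6 = 139/720
d_2 = (1=103/360, 2=25/48, 3=139/720)
  d_3[1] = 103/360*1/3 + 25/48*1/6 + 139/720*2/3 = 1343/4320
  d_3[2] = 103/360*7/12 + 25/48*7/12 + 139/720*1/6 = 869/1728
  d_3[3] = 103/360*1/12 + 25/48*1/4 + 139/720*1/6 = 1609/8640
d_3 = (1=1343/4320, 2=869/1728, 3=1609/8640)

Answer: 1343/4320 869/1728 1609/8640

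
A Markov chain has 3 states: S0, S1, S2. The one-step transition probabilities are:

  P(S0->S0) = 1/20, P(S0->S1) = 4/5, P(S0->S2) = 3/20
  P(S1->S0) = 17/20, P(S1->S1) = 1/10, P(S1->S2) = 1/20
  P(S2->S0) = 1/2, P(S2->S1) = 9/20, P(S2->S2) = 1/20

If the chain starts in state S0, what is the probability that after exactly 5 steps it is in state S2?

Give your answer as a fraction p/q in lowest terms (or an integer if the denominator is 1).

Answer: 18019/160000

Derivation:
Computing P^5 by repeated multiplication:
P^1 =
  S0: [1/20, 4/5, 3/20]
  S1: [17/20, 1/10, 1/20]
  S2: [1/2, 9/20, 1/20]
P^2 =
  S0: [303/400, 3/16, 11/200]
  S1: [61/400, 57/80, 27/200]
  S2: [173/400, 187/400, 1/10]
P^3 =
  S0: [899/4000, 1299/2000, 503/4000]
  S1: [2723/4000, 127/500, 261/4000]
  S2: [469/1000, 1751/4000, 373/4000]
P^4 =
  S0: [10019/16000, 24107/80000, 2899/40000]
  S1: [4521/16000, 47949/80000, 4723/40000]
  S2: [35373/80000, 59/128, 969/10000]
P^5 =
  S0: [258947/800000, 225479/400000, 18019/160000]
  S1: [466099/800000, 4239/12500, 12521/160000]
  S2: [92471/200000, 354743/800000, 75373/800000]

(P^5)[S0 -> S2] = 18019/160000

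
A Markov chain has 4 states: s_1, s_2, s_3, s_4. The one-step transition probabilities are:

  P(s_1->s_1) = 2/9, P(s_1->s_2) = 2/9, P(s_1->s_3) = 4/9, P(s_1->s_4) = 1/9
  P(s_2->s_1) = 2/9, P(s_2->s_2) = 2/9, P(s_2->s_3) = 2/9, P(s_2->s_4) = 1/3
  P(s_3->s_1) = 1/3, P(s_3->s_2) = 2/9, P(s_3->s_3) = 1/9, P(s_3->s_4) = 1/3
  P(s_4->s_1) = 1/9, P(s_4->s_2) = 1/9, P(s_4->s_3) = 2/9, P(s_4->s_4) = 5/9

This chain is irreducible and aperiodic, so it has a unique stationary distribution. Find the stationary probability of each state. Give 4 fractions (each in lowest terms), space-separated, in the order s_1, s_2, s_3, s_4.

Answer: 31/149 27/149 36/149 55/149

Derivation:
The stationary distribution satisfies pi = pi * P, i.e.:
  pi_s_1 = 2/9*pi_s_1 + 2/9*pi_s_2 + 1/3*pi_s_3 + 1/9*pi_s_4
  pi_s_2 = 2/9*pi_s_1 + 2/9*pi_s_2 + 2/9*pi_s_3 + 1/9*pi_s_4
  pi_s_3 = 4/9*pi_s_1 + 2/9*pi_s_2 + 1/9*pi_s_3 + 2/9*pi_s_4
  pi_s_4 = 1/9*pi_s_1 + 1/3*pi_s_2 + 1/3*pi_s_3 + 5/9*pi_s_4
with normalization: pi_s_1 + pi_s_2 + pi_s_3 + pi_s_4 = 1.

Using the first 3 balance equations plus normalization, the linear system A*pi = b is:
  [-7/9, 2/9, 1/3, 1/9] . pi = 0
  [2/9, -7/9, 2/9, 1/9] . pi = 0
  [4/9, 2/9, -8/9, 2/9] . pi = 0
  [1, 1, 1, 1] . pi = 1

Solving yields:
  pi_s_1 = 31/149
  pi_s_2 = 27/149
  pi_s_3 = 36/149
  pi_s_4 = 55/149

Verification (pi * P):
  31/149*2/9 + 27/149*2/9 + 36/149*1/3 + 55/149*1/9 = 31/149 = pi_s_1  (ok)
  31/149*2/9 + 27/149*2/9 + 36/149*2/9 + 55/149*1/9 = 27/149 = pi_s_2  (ok)
  31/149*4/9 + 27/149*2/9 + 36/149*1/9 + 55/149*2/9 = 36/149 = pi_s_3  (ok)
  31/149*1/9 + 27/149*1/3 + 36/149*1/3 + 55/149*5/9 = 55/149 = pi_s_4  (ok)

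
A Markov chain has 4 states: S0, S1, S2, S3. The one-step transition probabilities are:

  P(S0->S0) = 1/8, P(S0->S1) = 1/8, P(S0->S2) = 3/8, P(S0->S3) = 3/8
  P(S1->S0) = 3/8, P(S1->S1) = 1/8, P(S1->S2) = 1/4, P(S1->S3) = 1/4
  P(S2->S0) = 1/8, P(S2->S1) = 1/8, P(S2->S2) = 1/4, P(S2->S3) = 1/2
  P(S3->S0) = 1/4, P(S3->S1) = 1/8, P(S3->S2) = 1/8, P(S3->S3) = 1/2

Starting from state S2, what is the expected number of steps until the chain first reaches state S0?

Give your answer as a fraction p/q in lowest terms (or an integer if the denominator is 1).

Answer: 256/55

Derivation:
Let h_i = expected steps to first reach S0 from state i.
Boundary: h_S0 = 0.
First-step equations for the other states:
  h_S1 = 1 + 3/8*h_S0 + 1/8*h_S1 + 1/4*h_S2 + 1/4*h_S3
  h_S2 = 1 + 1/8*h_S0 + 1/8*h_S1 + 1/4*h_S2 + 1/2*h_S3
  h_S3 = 1 + 1/4*h_S0 + 1/8*h_S1 + 1/8*h_S2 + 1/2*h_S3

Substituting h_S0 = 0 and rearranging gives the linear system (I - Q) h = 1:
  [7/8, -1/4, -1/4] . (h_S1, h_S2, h_S3) = 1
  [-1/8, 3/4, -1/2] . (h_S1, h_S2, h_S3) = 1
  [-1/8, -1/8, 1/2] . (h_S1, h_S2, h_S3) = 1

Solving yields:
  h_S1 = 40/11
  h_S2 = 256/55
  h_S3 = 224/55

Starting state is S2, so the expected hitting time is h_S2 = 256/55.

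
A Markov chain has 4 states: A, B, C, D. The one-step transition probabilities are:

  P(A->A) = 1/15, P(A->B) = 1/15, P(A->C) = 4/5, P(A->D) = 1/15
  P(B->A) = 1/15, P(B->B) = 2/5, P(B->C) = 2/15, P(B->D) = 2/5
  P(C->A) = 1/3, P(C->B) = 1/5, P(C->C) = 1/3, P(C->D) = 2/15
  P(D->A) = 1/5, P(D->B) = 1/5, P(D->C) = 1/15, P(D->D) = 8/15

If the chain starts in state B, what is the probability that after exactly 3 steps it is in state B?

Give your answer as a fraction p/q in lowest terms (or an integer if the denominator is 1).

Computing P^3 by repeated multiplication:
P^1 =
  A: [1/15, 1/15, 4/5, 1/15]
  B: [1/15, 2/5, 2/15, 2/5]
  C: [1/3, 1/5, 1/3, 2/15]
  D: [1/5, 1/5, 1/15, 8/15]
P^2 =
  A: [13/45, 46/225, 1/3, 13/75]
  B: [7/45, 61/225, 8/45, 89/225]
  C: [13/75, 44/225, 31/75, 49/225]
  D: [7/45, 16/75, 11/45, 29/75]
P^3 =
  A: [67/375, 683/3375, 1286/3375, 803/3375]
  B: [563/3375, 788/3375, 277/1125, 1193/3375]
  C: [139/675, 27/125, 214/675, 881/3375]
  D: [619/3375, 749/3375, 878/3375, 1129/3375]

(P^3)[B -> B] = 788/3375

Answer: 788/3375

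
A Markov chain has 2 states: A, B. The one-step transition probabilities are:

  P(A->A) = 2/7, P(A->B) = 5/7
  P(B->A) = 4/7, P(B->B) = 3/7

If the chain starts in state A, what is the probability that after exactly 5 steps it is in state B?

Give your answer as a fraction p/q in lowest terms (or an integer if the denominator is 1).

Answer: 9355/16807

Derivation:
Computing P^5 by repeated multiplication:
P^1 =
  A: [2/7, 5/7]
  B: [4/7, 3/7]
P^2 =
  A: [24/49, 25/49]
  B: [20/49, 29/49]
P^3 =
  A: [148/343, 195/343]
  B: [156/343, 187/343]
P^4 =
  A: [1076/2401, 1325/2401]
  B: [1060/2401, 1341/2401]
P^5 =
  A: [7452/16807, 9355/16807]
  B: [7484/16807, 9323/16807]

(P^5)[A -> B] = 9355/16807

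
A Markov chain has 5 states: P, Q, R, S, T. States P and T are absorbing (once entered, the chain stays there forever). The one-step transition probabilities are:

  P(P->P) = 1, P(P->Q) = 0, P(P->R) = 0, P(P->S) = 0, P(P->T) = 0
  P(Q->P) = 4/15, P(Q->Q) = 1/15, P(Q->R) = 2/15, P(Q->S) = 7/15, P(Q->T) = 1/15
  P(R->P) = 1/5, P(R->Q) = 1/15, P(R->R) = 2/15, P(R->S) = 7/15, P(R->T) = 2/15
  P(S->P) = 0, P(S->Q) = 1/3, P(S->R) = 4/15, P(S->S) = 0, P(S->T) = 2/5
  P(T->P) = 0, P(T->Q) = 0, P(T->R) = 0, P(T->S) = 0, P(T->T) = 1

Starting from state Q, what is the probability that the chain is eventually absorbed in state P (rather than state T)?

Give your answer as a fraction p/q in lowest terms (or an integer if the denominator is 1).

Answer: 842/1755

Derivation:
Let a_i = P(absorbed in P | start in state i).
Boundary conditions: a_P = 1, a_T = 0.
For each transient state i, a_i = sum_j P(i->j) * a_j:
  a_Q = 4/15*a_P + 1/15*a_Q + 2/15*a_R + 7/15*a_S + 1/15*a_T
  a_R = 1/5*a_P + 1/15*a_Q + 2/15*a_R + 7/15*a_S + 2/15*a_T
  a_S = 0*a_P + 1/3*a_Q + 4/15*a_R + 0*a_S + 2/5*a_T

Substituting a_P = 1 and a_T = 0, rearrange to (I - Q) a = r where r[i] = P(i -> P):
  [14/15, -2/15, -7/15] . (a_Q, a_R, a_S) = 4/15
  [-1/15, 13/15, -7/15] . (a_Q, a_R, a_S) = 1/5
  [-1/3, -4/15, 1] . (a_Q, a_R, a_S) = 0

Solving yields:
  a_Q = 842/1755
  a_R = 145/351
  a_S = 158/585

Starting state is Q, so the absorption probability is a_Q = 842/1755.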